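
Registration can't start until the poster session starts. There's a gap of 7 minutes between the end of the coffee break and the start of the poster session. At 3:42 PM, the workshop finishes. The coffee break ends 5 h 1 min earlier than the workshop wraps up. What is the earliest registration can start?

The coffee break ends at 3:42 PM − 301 min = 10:41 AM.
The poster session starts at 10:41 AM + 7 min = 10:48 AM.
Registration is bounded by the poster session, so the earliest it can start is 10:48 AM.

10:48 AM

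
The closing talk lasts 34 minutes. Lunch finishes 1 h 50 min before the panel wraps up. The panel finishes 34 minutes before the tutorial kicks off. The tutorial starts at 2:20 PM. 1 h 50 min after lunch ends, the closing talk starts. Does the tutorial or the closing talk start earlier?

The panel ends at 2:20 PM − 34 min = 1:46 PM.
Lunch ends at 1:46 PM − 110 min = 11:56 AM.
The closing talk starts at 11:56 AM + 110 min = 1:46 PM.
The tutorial starts at 2:20 PM and the closing talk starts at 1:46 PM, so the closing talk is first.

the closing talk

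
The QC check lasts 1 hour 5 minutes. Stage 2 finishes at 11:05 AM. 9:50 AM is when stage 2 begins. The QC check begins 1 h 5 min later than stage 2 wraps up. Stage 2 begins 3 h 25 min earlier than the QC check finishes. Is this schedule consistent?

Yes

The QC check starts at 11:05 AM + 65 min = 12:10 PM.
The QC check ends at 12:10 PM + 65 min = 1:15 PM.
Stage 2 starts at 1:15 PM − 205 min = 9:50 AM.
That matches the stated 9:50 AM, so the schedule is consistent.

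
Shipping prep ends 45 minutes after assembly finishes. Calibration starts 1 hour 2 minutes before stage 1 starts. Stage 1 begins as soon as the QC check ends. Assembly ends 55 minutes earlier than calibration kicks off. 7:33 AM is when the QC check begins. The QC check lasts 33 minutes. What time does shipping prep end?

The QC check ends at 7:33 AM + 33 min = 8:06 AM.
So stage 1 starts at 8:06 AM.
Calibration starts at 8:06 AM − 62 min = 7:04 AM.
Assembly ends at 7:04 AM − 55 min = 6:09 AM.
Shipping prep ends at 6:09 AM + 45 min = 6:54 AM.

6:54 AM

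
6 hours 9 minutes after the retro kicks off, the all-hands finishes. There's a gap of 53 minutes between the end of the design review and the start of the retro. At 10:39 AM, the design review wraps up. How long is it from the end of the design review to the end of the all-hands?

7 h 2 min

The retro starts at 10:39 AM + 53 min = 11:32 AM.
The all-hands ends at 11:32 AM + 369 min = 5:41 PM.
From 10:39 AM to 5:41 PM is 7 h 2 min.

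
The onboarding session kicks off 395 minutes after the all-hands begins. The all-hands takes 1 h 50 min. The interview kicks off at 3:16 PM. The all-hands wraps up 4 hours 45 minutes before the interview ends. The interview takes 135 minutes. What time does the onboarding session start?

5:31 PM

The interview ends at 3:16 PM + 135 min = 5:31 PM.
The all-hands ends at 5:31 PM − 285 min = 12:46 PM.
The all-hands starts at 12:46 PM − 110 min = 10:56 AM.
The onboarding session starts at 10:56 AM + 395 min = 5:31 PM.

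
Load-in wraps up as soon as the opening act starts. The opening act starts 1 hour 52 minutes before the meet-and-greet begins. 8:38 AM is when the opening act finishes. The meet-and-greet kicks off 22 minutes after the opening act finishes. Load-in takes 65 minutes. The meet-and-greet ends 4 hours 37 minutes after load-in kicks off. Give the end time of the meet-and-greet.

The meet-and-greet starts at 8:38 AM + 22 min = 9:00 AM.
The opening act starts at 9:00 AM − 112 min = 7:08 AM.
So load-in ends at 7:08 AM.
Load-in starts at 7:08 AM − 65 min = 6:03 AM.
The meet-and-greet ends at 6:03 AM + 277 min = 10:40 AM.

10:40 AM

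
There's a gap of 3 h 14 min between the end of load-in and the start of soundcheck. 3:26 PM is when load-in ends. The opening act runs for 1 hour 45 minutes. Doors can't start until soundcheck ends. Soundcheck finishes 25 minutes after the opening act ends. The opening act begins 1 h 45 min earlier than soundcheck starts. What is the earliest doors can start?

Soundcheck starts at 3:26 PM + 194 min = 6:40 PM.
The opening act starts at 6:40 PM − 105 min = 4:55 PM.
The opening act ends at 4:55 PM + 105 min = 6:40 PM.
Soundcheck ends at 6:40 PM + 25 min = 7:05 PM.
Doors is bounded by soundcheck, so the earliest it can start is 7:05 PM.

7:05 PM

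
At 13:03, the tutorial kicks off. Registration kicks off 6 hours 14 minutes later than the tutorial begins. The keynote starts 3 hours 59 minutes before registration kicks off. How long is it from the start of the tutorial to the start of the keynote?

Registration starts at 13:03 + 374 min = 19:17.
The keynote starts at 19:17 − 239 min = 15:18.
From 13:03 to 15:18 is 2 h 15 min.

2 h 15 min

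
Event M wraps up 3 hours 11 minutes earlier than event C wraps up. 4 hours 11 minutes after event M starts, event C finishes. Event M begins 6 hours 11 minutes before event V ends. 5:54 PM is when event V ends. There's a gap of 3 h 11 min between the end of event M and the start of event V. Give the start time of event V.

Event M starts at 5:54 PM − 371 min = 11:43 AM.
Event C ends at 11:43 AM + 251 min = 3:54 PM.
Event M ends at 3:54 PM − 191 min = 12:43 PM.
Event V starts at 12:43 PM + 191 min = 3:54 PM.

3:54 PM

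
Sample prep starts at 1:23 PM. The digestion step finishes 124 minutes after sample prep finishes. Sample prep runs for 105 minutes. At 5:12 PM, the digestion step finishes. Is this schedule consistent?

Sample prep ends at 1:23 PM + 105 min = 3:08 PM.
The digestion step ends at 3:08 PM + 124 min = 5:12 PM.
That matches the stated 5:12 PM, so the schedule is consistent.

Yes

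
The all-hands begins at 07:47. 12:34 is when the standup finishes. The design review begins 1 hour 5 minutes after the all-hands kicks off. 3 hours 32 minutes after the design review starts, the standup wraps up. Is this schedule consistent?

No

The design review starts at 07:47 + 65 min = 08:52.
The standup ends at 08:52 + 212 min = 12:24.
But the standup is also said to end at 12:34 — a 10-minute conflict.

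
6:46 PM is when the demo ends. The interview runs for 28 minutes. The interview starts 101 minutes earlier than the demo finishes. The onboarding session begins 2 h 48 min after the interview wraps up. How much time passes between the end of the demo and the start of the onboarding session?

1 h 35 min

The interview starts at 6:46 PM − 101 min = 5:05 PM.
The interview ends at 5:05 PM + 28 min = 5:33 PM.
The onboarding session starts at 5:33 PM + 168 min = 8:21 PM.
From 6:46 PM to 8:21 PM is 1 h 35 min.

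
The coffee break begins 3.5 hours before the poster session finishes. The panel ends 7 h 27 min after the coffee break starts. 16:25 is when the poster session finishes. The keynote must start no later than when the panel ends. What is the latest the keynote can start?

20:22

The coffee break starts at 16:25 − 210 min = 12:55.
The panel ends at 12:55 + 447 min = 20:22.
The keynote is bounded by the panel, so the latest it can start is 20:22.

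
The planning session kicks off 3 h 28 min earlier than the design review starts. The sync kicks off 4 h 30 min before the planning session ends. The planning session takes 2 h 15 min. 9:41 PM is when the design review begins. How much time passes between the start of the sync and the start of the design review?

343 minutes

The planning session starts at 9:41 PM − 208 min = 6:13 PM.
The planning session ends at 6:13 PM + 135 min = 8:28 PM.
The sync starts at 8:28 PM − 270 min = 3:58 PM.
From 3:58 PM to 9:41 PM is 343 minutes.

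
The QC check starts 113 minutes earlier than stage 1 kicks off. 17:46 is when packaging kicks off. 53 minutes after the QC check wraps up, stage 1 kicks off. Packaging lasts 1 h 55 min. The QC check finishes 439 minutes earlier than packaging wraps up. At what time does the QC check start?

Packaging ends at 17:46 + 115 min = 19:41.
The QC check ends at 19:41 − 439 min = 12:22.
Stage 1 starts at 12:22 + 53 min = 13:15.
The QC check starts at 13:15 − 113 min = 11:22.

11:22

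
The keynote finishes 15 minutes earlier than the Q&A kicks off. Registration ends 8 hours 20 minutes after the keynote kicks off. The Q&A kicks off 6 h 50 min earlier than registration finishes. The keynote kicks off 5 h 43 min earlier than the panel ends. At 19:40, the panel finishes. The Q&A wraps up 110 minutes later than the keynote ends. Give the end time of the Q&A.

17:02

The keynote starts at 19:40 − 343 min = 13:57.
Registration ends at 13:57 + 500 min = 22:17.
The Q&A starts at 22:17 − 410 min = 15:27.
The keynote ends at 15:27 − 15 min = 15:12.
The Q&A ends at 15:12 + 110 min = 17:02.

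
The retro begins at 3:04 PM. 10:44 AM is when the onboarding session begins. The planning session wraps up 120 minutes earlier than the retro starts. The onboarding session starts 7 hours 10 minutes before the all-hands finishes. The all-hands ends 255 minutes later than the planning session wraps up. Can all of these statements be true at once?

The planning session ends at 3:04 PM − 120 min = 1:04 PM.
The all-hands ends at 1:04 PM + 255 min = 5:19 PM.
The onboarding session starts at 5:19 PM − 430 min = 10:09 AM.
But the onboarding session is also said to start at 10:44 AM — a 35-minute conflict.

No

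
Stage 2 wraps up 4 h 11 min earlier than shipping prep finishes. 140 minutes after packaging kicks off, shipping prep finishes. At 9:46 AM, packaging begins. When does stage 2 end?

Shipping prep ends at 9:46 AM + 140 min = 12:06 PM.
Stage 2 ends at 12:06 PM − 251 min = 7:55 AM.

7:55 AM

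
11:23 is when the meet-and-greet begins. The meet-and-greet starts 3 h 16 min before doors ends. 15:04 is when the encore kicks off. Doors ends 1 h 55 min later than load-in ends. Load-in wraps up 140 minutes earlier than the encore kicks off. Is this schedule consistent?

Yes

Load-in ends at 15:04 − 140 min = 12:44.
Doors ends at 12:44 + 115 min = 14:39.
The meet-and-greet starts at 14:39 − 196 min = 11:23.
That matches the stated 11:23, so the schedule is consistent.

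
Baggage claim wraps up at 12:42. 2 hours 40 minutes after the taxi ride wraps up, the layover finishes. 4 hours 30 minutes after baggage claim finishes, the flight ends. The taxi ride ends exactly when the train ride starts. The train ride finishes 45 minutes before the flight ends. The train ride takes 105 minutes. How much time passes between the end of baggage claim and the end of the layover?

The flight ends at 12:42 + 270 min = 17:12.
The train ride ends at 17:12 − 45 min = 16:27.
The train ride starts at 16:27 − 105 min = 14:42.
So the taxi ride ends at 14:42.
The layover ends at 14:42 + 160 min = 17:22.
From 12:42 to 17:22 is 280 minutes.

280 minutes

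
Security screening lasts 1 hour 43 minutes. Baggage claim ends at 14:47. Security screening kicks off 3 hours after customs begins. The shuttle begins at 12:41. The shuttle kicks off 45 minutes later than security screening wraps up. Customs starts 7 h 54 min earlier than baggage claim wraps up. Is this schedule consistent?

No

Customs starts at 14:47 − 474 min = 06:53.
Security screening starts at 06:53 + 180 min = 09:53.
Security screening ends at 09:53 + 103 min = 11:36.
The shuttle starts at 11:36 + 45 min = 12:21.
But the shuttle is also said to start at 12:41 — a 20-minute conflict.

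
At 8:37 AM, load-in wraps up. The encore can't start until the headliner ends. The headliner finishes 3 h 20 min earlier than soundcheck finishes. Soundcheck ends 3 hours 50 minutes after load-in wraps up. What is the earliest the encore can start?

9:07 AM

Soundcheck ends at 8:37 AM + 230 min = 12:27 PM.
The headliner ends at 12:27 PM − 200 min = 9:07 AM.
The encore is bounded by the headliner, so the earliest it can start is 9:07 AM.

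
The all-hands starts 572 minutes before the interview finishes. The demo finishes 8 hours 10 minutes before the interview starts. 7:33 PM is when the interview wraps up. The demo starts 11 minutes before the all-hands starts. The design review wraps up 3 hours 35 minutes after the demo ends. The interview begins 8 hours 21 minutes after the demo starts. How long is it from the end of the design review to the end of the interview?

The all-hands starts at 7:33 PM − 572 min = 10:01 AM.
The demo starts at 10:01 AM − 11 min = 9:50 AM.
The interview starts at 9:50 AM + 501 min = 6:11 PM.
The demo ends at 6:11 PM − 490 min = 10:01 AM.
The design review ends at 10:01 AM + 215 min = 1:36 PM.
From 1:36 PM to 7:33 PM is 357 minutes.

357 minutes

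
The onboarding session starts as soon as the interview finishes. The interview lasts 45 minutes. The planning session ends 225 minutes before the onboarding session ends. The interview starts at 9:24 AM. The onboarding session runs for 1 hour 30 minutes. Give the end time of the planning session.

The interview ends at 9:24 AM + 45 min = 10:09 AM.
So the onboarding session starts at 10:09 AM.
The onboarding session ends at 10:09 AM + 90 min = 11:39 AM.
The planning session ends at 11:39 AM − 225 min = 7:54 AM.

7:54 AM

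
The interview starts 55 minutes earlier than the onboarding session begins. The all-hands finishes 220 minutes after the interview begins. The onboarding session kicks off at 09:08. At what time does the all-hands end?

The interview starts at 09:08 − 55 min = 08:13.
The all-hands ends at 08:13 + 220 min = 11:53.

11:53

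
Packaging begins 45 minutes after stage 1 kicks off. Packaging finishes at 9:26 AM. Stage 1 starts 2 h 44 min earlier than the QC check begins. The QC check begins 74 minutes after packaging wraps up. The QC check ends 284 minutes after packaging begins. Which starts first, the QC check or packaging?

packaging

The QC check starts at 9:26 AM + 74 min = 10:40 AM.
Stage 1 starts at 10:40 AM − 164 min = 7:56 AM.
Packaging starts at 7:56 AM + 45 min = 8:41 AM.
The QC check starts at 10:40 AM and packaging starts at 8:41 AM, so packaging is first.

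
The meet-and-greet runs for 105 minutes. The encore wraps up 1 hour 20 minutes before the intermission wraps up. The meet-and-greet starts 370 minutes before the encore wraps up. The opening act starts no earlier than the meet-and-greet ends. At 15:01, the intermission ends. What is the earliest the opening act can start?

09:16

The encore ends at 15:01 − 80 min = 13:41.
The meet-and-greet starts at 13:41 − 370 min = 07:31.
The meet-and-greet ends at 07:31 + 105 min = 09:16.
The opening act is bounded by the meet-and-greet, so the earliest it can start is 09:16.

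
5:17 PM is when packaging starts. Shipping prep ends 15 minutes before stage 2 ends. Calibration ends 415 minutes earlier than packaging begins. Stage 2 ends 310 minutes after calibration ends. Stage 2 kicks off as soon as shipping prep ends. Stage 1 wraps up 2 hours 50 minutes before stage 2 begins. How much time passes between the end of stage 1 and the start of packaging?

4 hours 50 minutes

Calibration ends at 5:17 PM − 415 min = 10:22 AM.
Stage 2 ends at 10:22 AM + 310 min = 3:32 PM.
Shipping prep ends at 3:32 PM − 15 min = 3:17 PM.
So stage 2 starts at 3:17 PM.
Stage 1 ends at 3:17 PM − 170 min = 12:27 PM.
From 12:27 PM to 5:17 PM is 4 hours 50 minutes.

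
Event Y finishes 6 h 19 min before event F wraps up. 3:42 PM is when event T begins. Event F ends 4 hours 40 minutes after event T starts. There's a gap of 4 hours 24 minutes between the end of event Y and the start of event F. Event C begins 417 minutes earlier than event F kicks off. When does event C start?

11:30 AM

Event F ends at 3:42 PM + 280 min = 8:22 PM.
Event Y ends at 8:22 PM − 379 min = 2:03 PM.
Event F starts at 2:03 PM + 264 min = 6:27 PM.
Event C starts at 6:27 PM − 417 min = 11:30 AM.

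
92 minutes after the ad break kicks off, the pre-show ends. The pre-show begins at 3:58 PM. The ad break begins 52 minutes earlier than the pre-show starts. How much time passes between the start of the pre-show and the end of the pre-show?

40 minutes

The ad break starts at 3:58 PM − 52 min = 3:06 PM.
The pre-show ends at 3:06 PM + 92 min = 4:38 PM.
From 3:58 PM to 4:38 PM is 40 minutes.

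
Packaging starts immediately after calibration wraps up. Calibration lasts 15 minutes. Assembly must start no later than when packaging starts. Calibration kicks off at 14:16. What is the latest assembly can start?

14:31

Calibration ends at 14:16 + 15 min = 14:31.
So packaging starts at 14:31.
Assembly is bounded by packaging, so the latest it can start is 14:31.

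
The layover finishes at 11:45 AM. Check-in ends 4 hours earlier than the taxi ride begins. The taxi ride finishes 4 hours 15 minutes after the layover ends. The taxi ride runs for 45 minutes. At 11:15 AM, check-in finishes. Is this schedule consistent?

Yes

The taxi ride ends at 11:45 AM + 255 min = 4:00 PM.
The taxi ride starts at 4:00 PM − 45 min = 3:15 PM.
Check-in ends at 3:15 PM − 240 min = 11:15 AM.
That matches the stated 11:15 AM, so the schedule is consistent.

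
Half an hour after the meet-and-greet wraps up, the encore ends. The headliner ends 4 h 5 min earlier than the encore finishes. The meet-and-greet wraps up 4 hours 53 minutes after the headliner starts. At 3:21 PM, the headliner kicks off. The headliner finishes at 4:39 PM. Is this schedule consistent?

Yes

The meet-and-greet ends at 3:21 PM + 293 min = 8:14 PM.
The encore ends at 8:14 PM + 30 min = 8:44 PM.
The headliner ends at 8:44 PM − 245 min = 4:39 PM.
That matches the stated 4:39 PM, so the schedule is consistent.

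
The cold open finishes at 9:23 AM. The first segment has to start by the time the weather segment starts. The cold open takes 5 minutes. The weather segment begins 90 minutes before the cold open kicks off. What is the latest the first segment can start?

7:48 AM

The cold open starts at 9:23 AM − 5 min = 9:18 AM.
The weather segment starts at 9:18 AM − 90 min = 7:48 AM.
The first segment is bounded by the weather segment, so the latest it can start is 7:48 AM.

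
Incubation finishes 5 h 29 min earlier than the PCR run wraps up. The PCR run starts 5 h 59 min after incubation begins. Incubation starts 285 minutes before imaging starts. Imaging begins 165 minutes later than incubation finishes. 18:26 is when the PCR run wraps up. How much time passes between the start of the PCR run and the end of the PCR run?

Incubation ends at 18:26 − 329 min = 12:57.
Imaging starts at 12:57 + 165 min = 15:42.
Incubation starts at 15:42 − 285 min = 10:57.
The PCR run starts at 10:57 + 359 min = 16:56.
From 16:56 to 18:26 is 1 hour 30 minutes.

1 hour 30 minutes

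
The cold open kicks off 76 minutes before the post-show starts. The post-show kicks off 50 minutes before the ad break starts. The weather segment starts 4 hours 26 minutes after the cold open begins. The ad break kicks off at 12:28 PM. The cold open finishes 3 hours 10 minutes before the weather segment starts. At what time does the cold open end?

11:38 AM

The post-show starts at 12:28 PM − 50 min = 11:38 AM.
The cold open starts at 11:38 AM − 76 min = 10:22 AM.
The weather segment starts at 10:22 AM + 266 min = 2:48 PM.
The cold open ends at 2:48 PM − 190 min = 11:38 AM.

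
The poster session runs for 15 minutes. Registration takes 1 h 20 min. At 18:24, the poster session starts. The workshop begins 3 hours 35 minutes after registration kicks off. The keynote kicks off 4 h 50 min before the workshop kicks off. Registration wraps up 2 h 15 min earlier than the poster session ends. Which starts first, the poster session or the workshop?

the poster session

The poster session ends at 18:24 + 15 min = 18:39.
Registration ends at 18:39 − 135 min = 16:24.
Registration starts at 16:24 − 80 min = 15:04.
The workshop starts at 15:04 + 215 min = 18:39.
The poster session starts at 18:24 and the workshop starts at 18:39, so the poster session is first.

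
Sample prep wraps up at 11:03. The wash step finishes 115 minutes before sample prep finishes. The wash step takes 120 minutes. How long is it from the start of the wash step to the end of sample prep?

3 hours 55 minutes

The wash step ends at 11:03 − 115 min = 09:08.
The wash step starts at 09:08 − 120 min = 07:08.
From 07:08 to 11:03 is 3 hours 55 minutes.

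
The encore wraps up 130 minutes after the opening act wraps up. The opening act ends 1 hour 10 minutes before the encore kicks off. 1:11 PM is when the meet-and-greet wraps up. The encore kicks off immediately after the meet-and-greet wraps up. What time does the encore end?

The encore starts at 1:11 PM.
The opening act ends at 1:11 PM − 70 min = 12:01 PM.
The encore ends at 12:01 PM + 130 min = 2:11 PM.

2:11 PM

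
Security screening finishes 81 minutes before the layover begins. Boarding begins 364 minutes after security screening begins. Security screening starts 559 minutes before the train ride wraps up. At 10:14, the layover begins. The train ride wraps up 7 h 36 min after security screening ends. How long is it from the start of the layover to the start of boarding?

Security screening ends at 10:14 − 81 min = 08:53.
The train ride ends at 08:53 + 456 min = 16:29.
Security screening starts at 16:29 − 559 min = 07:10.
Boarding starts at 07:10 + 364 min = 13:14.
From 10:14 to 13:14 is 3 hours.

3 hours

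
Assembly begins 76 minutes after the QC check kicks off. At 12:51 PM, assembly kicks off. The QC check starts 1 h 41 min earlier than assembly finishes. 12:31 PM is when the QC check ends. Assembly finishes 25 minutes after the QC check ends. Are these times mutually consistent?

Assembly ends at 12:31 PM + 25 min = 12:56 PM.
The QC check starts at 12:56 PM − 101 min = 11:15 AM.
Assembly starts at 11:15 AM + 76 min = 12:31 PM.
But assembly is also said to start at 12:51 PM — a 20-minute conflict.

No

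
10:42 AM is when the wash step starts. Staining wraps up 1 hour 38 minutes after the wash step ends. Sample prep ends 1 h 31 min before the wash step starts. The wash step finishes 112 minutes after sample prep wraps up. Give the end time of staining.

Sample prep ends at 10:42 AM − 91 min = 9:11 AM.
The wash step ends at 9:11 AM + 112 min = 11:03 AM.
Staining ends at 11:03 AM + 98 min = 12:41 PM.

12:41 PM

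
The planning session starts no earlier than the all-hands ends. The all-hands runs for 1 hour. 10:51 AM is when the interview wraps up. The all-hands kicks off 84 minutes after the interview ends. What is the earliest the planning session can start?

The all-hands starts at 10:51 AM + 84 min = 12:15 PM.
The all-hands ends at 12:15 PM + 60 min = 1:15 PM.
The planning session is bounded by the all-hands, so the earliest it can start is 1:15 PM.

1:15 PM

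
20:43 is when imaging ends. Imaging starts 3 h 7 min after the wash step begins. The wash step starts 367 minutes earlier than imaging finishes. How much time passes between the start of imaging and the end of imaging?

The wash step starts at 20:43 − 367 min = 14:36.
Imaging starts at 14:36 + 187 min = 17:43.
From 17:43 to 20:43 is 180 minutes.

180 minutes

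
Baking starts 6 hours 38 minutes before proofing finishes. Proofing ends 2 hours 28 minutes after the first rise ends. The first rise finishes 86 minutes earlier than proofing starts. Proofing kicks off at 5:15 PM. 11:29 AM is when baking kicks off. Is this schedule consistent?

The first rise ends at 5:15 PM − 86 min = 3:49 PM.
Proofing ends at 3:49 PM + 148 min = 6:17 PM.
Baking starts at 6:17 PM − 398 min = 11:39 AM.
But baking is also said to start at 11:29 AM — a 10-minute conflict.

No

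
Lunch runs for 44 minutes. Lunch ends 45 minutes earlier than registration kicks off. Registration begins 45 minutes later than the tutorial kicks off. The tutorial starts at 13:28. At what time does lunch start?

12:44

Registration starts at 13:28 + 45 min = 14:13.
Lunch ends at 14:13 − 45 min = 13:28.
Lunch starts at 13:28 − 44 min = 12:44.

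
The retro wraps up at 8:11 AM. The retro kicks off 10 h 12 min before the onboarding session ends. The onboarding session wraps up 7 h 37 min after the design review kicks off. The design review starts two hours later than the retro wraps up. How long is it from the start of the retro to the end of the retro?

The design review starts at 8:11 AM + 120 min = 10:11 AM.
The onboarding session ends at 10:11 AM + 457 min = 5:48 PM.
The retro starts at 5:48 PM − 612 min = 7:36 AM.
From 7:36 AM to 8:11 AM is 35 minutes.

35 minutes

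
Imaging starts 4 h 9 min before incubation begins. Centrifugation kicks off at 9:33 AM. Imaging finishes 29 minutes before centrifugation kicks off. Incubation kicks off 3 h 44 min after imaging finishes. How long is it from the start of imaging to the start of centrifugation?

Imaging ends at 9:33 AM − 29 min = 9:04 AM.
Incubation starts at 9:04 AM + 224 min = 12:48 PM.
Imaging starts at 12:48 PM − 249 min = 8:39 AM.
From 8:39 AM to 9:33 AM is 54 minutes.

54 minutes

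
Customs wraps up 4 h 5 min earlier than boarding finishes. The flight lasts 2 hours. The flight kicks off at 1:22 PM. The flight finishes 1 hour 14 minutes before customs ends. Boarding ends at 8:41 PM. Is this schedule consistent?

Yes

Customs ends at 8:41 PM − 245 min = 4:36 PM.
The flight ends at 4:36 PM − 74 min = 3:22 PM.
The flight starts at 3:22 PM − 120 min = 1:22 PM.
That matches the stated 1:22 PM, so the schedule is consistent.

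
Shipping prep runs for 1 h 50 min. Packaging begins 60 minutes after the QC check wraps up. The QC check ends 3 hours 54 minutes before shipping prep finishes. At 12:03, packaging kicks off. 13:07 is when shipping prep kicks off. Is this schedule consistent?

Yes

Shipping prep ends at 13:07 + 110 min = 14:57.
The QC check ends at 14:57 − 234 min = 11:03.
Packaging starts at 11:03 + 60 min = 12:03.
That matches the stated 12:03, so the schedule is consistent.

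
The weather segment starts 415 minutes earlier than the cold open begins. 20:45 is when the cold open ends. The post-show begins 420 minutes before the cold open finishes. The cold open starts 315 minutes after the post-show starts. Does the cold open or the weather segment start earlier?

the weather segment

The post-show starts at 20:45 − 420 min = 13:45.
The cold open starts at 13:45 + 315 min = 19:00.
The weather segment starts at 19:00 − 415 min = 12:05.
The cold open starts at 19:00 and the weather segment starts at 12:05, so the weather segment is first.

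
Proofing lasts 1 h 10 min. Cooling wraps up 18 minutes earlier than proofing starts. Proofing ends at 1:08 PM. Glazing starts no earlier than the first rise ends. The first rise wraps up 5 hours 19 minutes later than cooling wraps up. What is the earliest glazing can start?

Proofing starts at 1:08 PM − 70 min = 11:58 AM.
Cooling ends at 11:58 AM − 18 min = 11:40 AM.
The first rise ends at 11:40 AM + 319 min = 4:59 PM.
Glazing is bounded by the first rise, so the earliest it can start is 4:59 PM.

4:59 PM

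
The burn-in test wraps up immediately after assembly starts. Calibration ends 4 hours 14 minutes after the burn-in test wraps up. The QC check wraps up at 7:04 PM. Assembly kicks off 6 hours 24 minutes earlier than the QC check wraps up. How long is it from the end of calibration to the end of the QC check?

130 minutes

Assembly starts at 7:04 PM − 384 min = 12:40 PM.
So the burn-in test ends at 12:40 PM.
Calibration ends at 12:40 PM + 254 min = 4:54 PM.
From 4:54 PM to 7:04 PM is 130 minutes.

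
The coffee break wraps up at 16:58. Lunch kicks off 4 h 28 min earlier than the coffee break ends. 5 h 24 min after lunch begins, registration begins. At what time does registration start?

Lunch starts at 16:58 − 268 min = 12:30.
Registration starts at 12:30 + 324 min = 17:54.

17:54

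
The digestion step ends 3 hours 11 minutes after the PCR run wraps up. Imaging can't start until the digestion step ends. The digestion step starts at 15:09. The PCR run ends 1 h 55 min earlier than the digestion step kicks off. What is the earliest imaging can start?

16:25

The PCR run ends at 15:09 − 115 min = 13:14.
The digestion step ends at 13:14 + 191 min = 16:25.
Imaging is bounded by the digestion step, so the earliest it can start is 16:25.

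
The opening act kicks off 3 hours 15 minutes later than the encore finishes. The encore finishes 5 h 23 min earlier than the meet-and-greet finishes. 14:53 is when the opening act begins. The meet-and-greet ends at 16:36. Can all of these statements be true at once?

No

The encore ends at 16:36 − 323 min = 11:13.
The opening act starts at 11:13 + 195 min = 14:28.
But the opening act is also said to start at 14:53 — a 25-minute conflict.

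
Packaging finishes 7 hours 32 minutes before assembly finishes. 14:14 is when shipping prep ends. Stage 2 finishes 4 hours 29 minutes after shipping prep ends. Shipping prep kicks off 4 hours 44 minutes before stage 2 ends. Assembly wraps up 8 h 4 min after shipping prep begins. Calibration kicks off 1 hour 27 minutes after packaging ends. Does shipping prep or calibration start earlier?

shipping prep

Stage 2 ends at 14:14 + 269 min = 18:43.
Shipping prep starts at 18:43 − 284 min = 13:59.
Assembly ends at 13:59 + 484 min = 22:03.
Packaging ends at 22:03 − 452 min = 14:31.
Calibration starts at 14:31 + 87 min = 15:58.
Shipping prep starts at 13:59 and calibration starts at 15:58, so shipping prep is first.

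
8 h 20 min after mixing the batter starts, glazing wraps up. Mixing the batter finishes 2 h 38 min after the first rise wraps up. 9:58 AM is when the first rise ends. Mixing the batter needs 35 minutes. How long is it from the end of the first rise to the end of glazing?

623 minutes

Mixing the batter ends at 9:58 AM + 158 min = 12:36 PM.
Mixing the batter starts at 12:36 PM − 35 min = 12:01 PM.
Glazing ends at 12:01 PM + 500 min = 8:21 PM.
From 9:58 AM to 8:21 PM is 623 minutes.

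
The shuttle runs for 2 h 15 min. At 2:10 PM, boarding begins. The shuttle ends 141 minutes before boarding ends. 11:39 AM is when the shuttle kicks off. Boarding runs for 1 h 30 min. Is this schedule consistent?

Boarding ends at 2:10 PM + 90 min = 3:40 PM.
The shuttle ends at 3:40 PM − 141 min = 1:19 PM.
The shuttle starts at 1:19 PM − 135 min = 11:04 AM.
But the shuttle is also said to start at 11:39 AM — a 35-minute conflict.

No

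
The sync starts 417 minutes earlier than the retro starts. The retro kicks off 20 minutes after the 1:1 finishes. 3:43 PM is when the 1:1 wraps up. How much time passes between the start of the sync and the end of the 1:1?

The retro starts at 3:43 PM + 20 min = 4:03 PM.
The sync starts at 4:03 PM − 417 min = 9:06 AM.
From 9:06 AM to 3:43 PM is 6 hours 37 minutes.

6 hours 37 minutes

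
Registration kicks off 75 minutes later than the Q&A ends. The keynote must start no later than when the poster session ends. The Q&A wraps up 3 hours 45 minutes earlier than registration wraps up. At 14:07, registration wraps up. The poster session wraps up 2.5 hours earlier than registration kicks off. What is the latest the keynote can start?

09:07

The Q&A ends at 14:07 − 225 min = 10:22.
Registration starts at 10:22 + 75 min = 11:37.
The poster session ends at 11:37 − 150 min = 09:07.
The keynote is bounded by the poster session, so the latest it can start is 09:07.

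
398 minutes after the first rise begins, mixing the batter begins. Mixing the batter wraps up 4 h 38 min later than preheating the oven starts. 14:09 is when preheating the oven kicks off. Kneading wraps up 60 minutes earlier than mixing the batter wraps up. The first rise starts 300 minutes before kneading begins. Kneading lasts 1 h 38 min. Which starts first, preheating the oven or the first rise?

the first rise

Mixing the batter ends at 14:09 + 278 min = 18:47.
Kneading ends at 18:47 − 60 min = 17:47.
Kneading starts at 17:47 − 98 min = 16:09.
The first rise starts at 16:09 − 300 min = 11:09.
Preheating the oven starts at 14:09 and the first rise starts at 11:09, so the first rise is first.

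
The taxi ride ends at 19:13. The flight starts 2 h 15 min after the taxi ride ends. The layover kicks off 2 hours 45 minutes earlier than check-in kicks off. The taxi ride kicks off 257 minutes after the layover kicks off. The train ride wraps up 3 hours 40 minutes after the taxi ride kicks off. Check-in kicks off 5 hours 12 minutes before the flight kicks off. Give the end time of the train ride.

21:28

The flight starts at 19:13 + 135 min = 21:28.
Check-in starts at 21:28 − 312 min = 16:16.
The layover starts at 16:16 − 165 min = 13:31.
The taxi ride starts at 13:31 + 257 min = 17:48.
The train ride ends at 17:48 + 220 min = 21:28.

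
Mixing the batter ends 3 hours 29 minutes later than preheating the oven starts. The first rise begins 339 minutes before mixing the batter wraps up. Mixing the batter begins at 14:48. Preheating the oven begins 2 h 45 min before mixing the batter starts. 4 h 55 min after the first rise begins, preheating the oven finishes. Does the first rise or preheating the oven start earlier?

Preheating the oven starts at 14:48 − 165 min = 12:03.
Mixing the batter ends at 12:03 + 209 min = 15:32.
The first rise starts at 15:32 − 339 min = 09:53.
The first rise starts at 09:53 and preheating the oven starts at 12:03, so the first rise is first.

the first rise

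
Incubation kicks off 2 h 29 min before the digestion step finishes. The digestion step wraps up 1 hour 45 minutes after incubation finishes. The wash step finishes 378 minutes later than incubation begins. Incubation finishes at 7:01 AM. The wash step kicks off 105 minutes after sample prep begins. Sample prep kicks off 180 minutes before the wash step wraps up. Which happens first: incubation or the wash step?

incubation

The digestion step ends at 7:01 AM + 105 min = 8:46 AM.
Incubation starts at 8:46 AM − 149 min = 6:17 AM.
The wash step ends at 6:17 AM + 378 min = 12:35 PM.
Sample prep starts at 12:35 PM − 180 min = 9:35 AM.
The wash step starts at 9:35 AM + 105 min = 11:20 AM.
Incubation starts at 6:17 AM and the wash step starts at 11:20 AM, so incubation is first.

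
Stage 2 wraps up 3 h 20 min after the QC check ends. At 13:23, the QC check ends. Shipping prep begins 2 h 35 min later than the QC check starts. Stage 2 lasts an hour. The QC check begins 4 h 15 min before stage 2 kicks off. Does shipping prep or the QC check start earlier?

Stage 2 ends at 13:23 + 200 min = 16:43.
Stage 2 starts at 16:43 − 60 min = 15:43.
The QC check starts at 15:43 − 255 min = 11:28.
Shipping prep starts at 11:28 + 155 min = 14:03.
Shipping prep starts at 14:03 and the QC check starts at 11:28, so the QC check is first.

the QC check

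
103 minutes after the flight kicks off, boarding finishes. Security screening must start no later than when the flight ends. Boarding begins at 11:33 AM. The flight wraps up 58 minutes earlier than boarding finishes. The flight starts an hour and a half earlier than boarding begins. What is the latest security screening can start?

10:48 AM

The flight starts at 11:33 AM − 90 min = 10:03 AM.
Boarding ends at 10:03 AM + 103 min = 11:46 AM.
The flight ends at 11:46 AM − 58 min = 10:48 AM.
Security screening is bounded by the flight, so the latest it can start is 10:48 AM.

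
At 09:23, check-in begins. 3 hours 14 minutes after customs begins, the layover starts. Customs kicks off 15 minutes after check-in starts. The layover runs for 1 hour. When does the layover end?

Customs starts at 09:23 + 15 min = 09:38.
The layover starts at 09:38 + 194 min = 12:52.
The layover ends at 12:52 + 60 min = 13:52.

13:52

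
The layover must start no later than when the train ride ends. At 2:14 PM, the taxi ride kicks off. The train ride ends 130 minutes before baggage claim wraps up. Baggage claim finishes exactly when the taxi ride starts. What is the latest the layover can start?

Baggage claim ends at 2:14 PM.
The train ride ends at 2:14 PM − 130 min = 12:04 PM.
The layover is bounded by the train ride, so the latest it can start is 12:04 PM.

12:04 PM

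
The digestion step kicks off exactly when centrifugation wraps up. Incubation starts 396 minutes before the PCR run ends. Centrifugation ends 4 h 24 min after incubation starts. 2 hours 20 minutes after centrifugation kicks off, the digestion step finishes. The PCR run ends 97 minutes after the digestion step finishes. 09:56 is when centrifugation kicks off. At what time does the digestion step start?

The digestion step ends at 09:56 + 140 min = 12:16.
The PCR run ends at 12:16 + 97 min = 13:53.
Incubation starts at 13:53 − 396 min = 07:17.
Centrifugation ends at 07:17 + 264 min = 11:41.
So the digestion step starts at 11:41.

11:41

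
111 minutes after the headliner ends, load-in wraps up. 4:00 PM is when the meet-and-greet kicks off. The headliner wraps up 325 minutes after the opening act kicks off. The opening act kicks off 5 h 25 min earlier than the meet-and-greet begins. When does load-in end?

5:51 PM

The opening act starts at 4:00 PM − 325 min = 10:35 AM.
The headliner ends at 10:35 AM + 325 min = 4:00 PM.
Load-in ends at 4:00 PM + 111 min = 5:51 PM.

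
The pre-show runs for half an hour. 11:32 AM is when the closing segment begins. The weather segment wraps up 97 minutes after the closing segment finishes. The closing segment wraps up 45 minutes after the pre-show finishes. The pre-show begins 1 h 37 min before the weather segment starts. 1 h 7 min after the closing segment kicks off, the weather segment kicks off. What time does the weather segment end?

The weather segment starts at 11:32 AM + 67 min = 12:39 PM.
The pre-show starts at 12:39 PM − 97 min = 11:02 AM.
The pre-show ends at 11:02 AM + 30 min = 11:32 AM.
The closing segment ends at 11:32 AM + 45 min = 12:17 PM.
The weather segment ends at 12:17 PM + 97 min = 1:54 PM.

1:54 PM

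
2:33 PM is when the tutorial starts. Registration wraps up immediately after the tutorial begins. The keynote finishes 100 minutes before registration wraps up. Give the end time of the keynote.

Registration ends at 2:33 PM.
The keynote ends at 2:33 PM − 100 min = 12:53 PM.

12:53 PM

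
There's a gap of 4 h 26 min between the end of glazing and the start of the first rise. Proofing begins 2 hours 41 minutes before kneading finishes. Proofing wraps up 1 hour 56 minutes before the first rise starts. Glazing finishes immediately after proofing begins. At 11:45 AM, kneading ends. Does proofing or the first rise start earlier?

proofing

Proofing starts at 11:45 AM − 161 min = 9:04 AM.
So glazing ends at 9:04 AM.
The first rise starts at 9:04 AM + 266 min = 1:30 PM.
Proofing starts at 9:04 AM and the first rise starts at 1:30 PM, so proofing is first.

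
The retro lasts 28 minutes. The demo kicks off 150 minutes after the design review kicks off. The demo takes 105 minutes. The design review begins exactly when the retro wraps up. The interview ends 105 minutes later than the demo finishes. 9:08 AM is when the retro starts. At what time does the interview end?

3:36 PM

The retro ends at 9:08 AM + 28 min = 9:36 AM.
So the design review starts at 9:36 AM.
The demo starts at 9:36 AM + 150 min = 12:06 PM.
The demo ends at 12:06 PM + 105 min = 1:51 PM.
The interview ends at 1:51 PM + 105 min = 3:36 PM.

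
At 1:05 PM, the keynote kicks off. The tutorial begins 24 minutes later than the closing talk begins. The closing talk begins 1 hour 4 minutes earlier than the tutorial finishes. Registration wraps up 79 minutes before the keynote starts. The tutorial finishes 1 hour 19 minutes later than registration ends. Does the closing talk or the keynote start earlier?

Registration ends at 1:05 PM − 79 min = 11:46 AM.
The tutorial ends at 11:46 AM + 79 min = 1:05 PM.
The closing talk starts at 1:05 PM − 64 min = 12:01 PM.
The closing talk starts at 12:01 PM and the keynote starts at 1:05 PM, so the closing talk is first.

the closing talk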